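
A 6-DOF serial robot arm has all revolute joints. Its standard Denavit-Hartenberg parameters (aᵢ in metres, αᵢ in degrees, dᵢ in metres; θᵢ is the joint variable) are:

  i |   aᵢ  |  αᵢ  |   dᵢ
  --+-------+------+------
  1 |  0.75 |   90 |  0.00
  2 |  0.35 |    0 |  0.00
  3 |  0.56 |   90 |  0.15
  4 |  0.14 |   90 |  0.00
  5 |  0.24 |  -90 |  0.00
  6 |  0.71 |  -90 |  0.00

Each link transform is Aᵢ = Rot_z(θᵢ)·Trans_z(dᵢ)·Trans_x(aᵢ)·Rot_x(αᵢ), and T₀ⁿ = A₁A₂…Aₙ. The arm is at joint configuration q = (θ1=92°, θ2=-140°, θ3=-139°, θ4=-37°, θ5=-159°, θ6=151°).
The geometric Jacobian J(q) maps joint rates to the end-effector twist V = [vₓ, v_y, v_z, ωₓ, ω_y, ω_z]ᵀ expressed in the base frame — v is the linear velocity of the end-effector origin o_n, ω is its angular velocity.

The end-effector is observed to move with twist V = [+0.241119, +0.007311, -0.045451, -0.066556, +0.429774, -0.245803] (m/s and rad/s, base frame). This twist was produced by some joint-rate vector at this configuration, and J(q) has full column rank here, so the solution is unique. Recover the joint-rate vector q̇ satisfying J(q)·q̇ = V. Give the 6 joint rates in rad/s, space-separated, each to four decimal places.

0.1730 0.3470 -0.1810 0.1130 0.3820 -0.4060

o_n = [0.0986, 0.8026, 0.9024]
J₁: ẑ×o_n = [-0.8026, 0.0986, 0.0000], ω = ẑ
J2: z=[0.9994, 0.0349, 0.0000] o=[-0.0262, 0.7495, 0.0000] → [0.0315, -0.9018, 0.0487, 0.9994, 0.0349, 0.0000]
J3: z=[0.9994, 0.0349, 0.0000] o=[-0.0168, 0.4816, -0.2250] → [0.0393, -1.1267, 0.3168, 0.9994, 0.0349, 0.0000]
J4: z=[-0.0345, 0.9871, -0.1564] o=[0.1300, 0.5744, 0.3281] → [0.6025, 0.0247, 0.0231, -0.0345, 0.9871, -0.1564]
J5: z=[-0.7949, -0.1220, -0.5944] o=[0.0452, 0.5889, 0.4386] → [0.0705, 0.3369, -0.1633, -0.7949, -0.1220, -0.5944]
J6: z=[-0.1849, -0.8843, 0.4287] o=[0.1839, 0.4807, 0.2753] → [-0.6925, 0.0794, -0.1349, -0.1849, -0.8843, 0.4287]
q̇ = J⁺·V = [0.1730, 0.3470, -0.1810, 0.1130, 0.3820, -0.4060]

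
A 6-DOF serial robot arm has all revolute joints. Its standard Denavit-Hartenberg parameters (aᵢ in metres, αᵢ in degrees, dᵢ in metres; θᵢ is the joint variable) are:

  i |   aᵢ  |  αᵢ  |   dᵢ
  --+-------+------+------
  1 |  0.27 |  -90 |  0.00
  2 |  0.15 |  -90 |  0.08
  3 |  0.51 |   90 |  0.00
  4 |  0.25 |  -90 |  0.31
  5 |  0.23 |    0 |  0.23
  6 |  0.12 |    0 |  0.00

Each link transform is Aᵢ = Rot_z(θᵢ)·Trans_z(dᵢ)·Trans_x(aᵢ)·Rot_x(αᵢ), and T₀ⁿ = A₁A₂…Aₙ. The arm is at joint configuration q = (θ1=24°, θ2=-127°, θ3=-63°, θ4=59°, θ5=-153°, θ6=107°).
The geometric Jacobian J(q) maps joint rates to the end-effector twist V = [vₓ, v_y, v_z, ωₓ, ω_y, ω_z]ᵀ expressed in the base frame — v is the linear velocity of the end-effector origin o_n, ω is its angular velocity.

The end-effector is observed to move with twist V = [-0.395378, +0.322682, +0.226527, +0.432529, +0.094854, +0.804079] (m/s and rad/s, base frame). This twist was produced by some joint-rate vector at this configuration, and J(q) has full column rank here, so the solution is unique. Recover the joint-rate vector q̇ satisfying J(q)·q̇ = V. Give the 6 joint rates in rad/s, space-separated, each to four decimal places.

o_n = [0.2193, 0.8037, 0.0384]
J₁: ẑ×o_n = [-0.8037, 0.2193, 0.0000], ω = ẑ
J2: z=[-0.4067, 0.9135, 0.0000] o=[0.2467, 0.1098, 0.0000] → [0.0351, 0.0156, -0.2572, -0.4067, 0.9135, 0.0000]
J3: z=[0.7296, 0.3248, 0.6018] o=[0.1317, 0.1462, 0.1198] → [-0.4221, 0.1121, 0.4512, 0.7296, 0.3248, 0.6018]
J4: z=[0.3052, 0.6328, -0.7116] o=[-0.1805, 0.5046, 0.3047] → [0.0443, -0.2032, -0.1617, 0.3052, 0.6328, -0.7116]
J5: z=[0.9004, -0.4352, -0.0008] o=[-0.0083, 0.8609, 0.2598] → [0.0963, 0.1991, 0.0475, 0.9004, -0.4352, -0.0008]
J6: z=[0.9004, -0.4352, -0.0008] o=[0.1671, 0.6957, 0.0413] → [0.0013, 0.0025, 0.1200, 0.9004, -0.4352, -0.0008]
q̇ = J⁺·V = [0.2700, 0.1740, 0.5720, -0.2670, 0.7220, -0.5360]

0.2700 0.1740 0.5720 -0.2670 0.7220 -0.5360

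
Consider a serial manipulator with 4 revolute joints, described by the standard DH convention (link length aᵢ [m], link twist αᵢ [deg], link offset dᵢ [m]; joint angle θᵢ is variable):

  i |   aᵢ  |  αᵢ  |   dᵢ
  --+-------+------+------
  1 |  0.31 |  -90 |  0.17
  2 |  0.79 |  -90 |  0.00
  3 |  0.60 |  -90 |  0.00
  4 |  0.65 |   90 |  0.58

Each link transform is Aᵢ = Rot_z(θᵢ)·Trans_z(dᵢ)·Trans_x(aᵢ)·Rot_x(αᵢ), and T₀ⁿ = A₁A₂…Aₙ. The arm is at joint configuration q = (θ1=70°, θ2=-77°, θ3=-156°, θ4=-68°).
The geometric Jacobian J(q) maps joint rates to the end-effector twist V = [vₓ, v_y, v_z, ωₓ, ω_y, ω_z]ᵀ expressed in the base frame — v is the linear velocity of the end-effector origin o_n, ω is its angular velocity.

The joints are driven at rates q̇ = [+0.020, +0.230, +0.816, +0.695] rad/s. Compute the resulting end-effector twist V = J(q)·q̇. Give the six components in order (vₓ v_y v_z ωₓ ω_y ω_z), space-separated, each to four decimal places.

o_n = [-0.4938, 1.1957, 0.2832]
J₁: ẑ×o_n = [-1.1957, -0.4938, 0.0000], ω = ẑ
J2: z=[-0.9397, 0.3420, 0.0000] o=[0.1060, 0.2913, 0.1700] → [0.0387, 0.1064, -0.6447, -0.9397, 0.3420, 0.0000]
J3: z=[0.3333, 0.9156, -0.2250] o=[0.1668, 0.4583, 0.9398] → [-0.4353, 0.3674, 0.8506, 0.3333, 0.9156, -0.2250]
J4: z=[-0.8272, 0.3984, 0.3963] o=[-0.1047, 0.4259, 0.4057] → [-0.3538, -0.2555, -0.4817, -0.8272, 0.3984, 0.3963]
V = J·q̇ = [-0.6161, 0.1368, 0.2110, -0.5191, 1.1027, 0.1119]

-0.6161 0.1368 0.2110 -0.5191 1.1027 0.1119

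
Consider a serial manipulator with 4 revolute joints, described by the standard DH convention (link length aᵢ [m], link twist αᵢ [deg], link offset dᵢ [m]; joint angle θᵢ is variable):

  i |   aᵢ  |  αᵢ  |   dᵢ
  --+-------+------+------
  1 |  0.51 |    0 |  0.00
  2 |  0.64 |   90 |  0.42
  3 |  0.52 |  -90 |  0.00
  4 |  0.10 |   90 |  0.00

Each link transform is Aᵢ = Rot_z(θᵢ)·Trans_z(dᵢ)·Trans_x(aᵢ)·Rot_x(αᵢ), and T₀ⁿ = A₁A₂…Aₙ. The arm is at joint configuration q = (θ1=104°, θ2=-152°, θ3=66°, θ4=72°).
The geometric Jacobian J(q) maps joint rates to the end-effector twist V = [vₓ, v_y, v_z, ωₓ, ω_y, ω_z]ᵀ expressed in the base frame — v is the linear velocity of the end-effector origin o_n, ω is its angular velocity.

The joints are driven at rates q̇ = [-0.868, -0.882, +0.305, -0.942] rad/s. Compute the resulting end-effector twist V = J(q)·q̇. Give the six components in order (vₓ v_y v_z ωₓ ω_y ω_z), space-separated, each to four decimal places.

o_n = [0.5255, -0.0836, 0.9233]
J₁: ẑ×o_n = [0.0836, 0.5255, -0.0000], ω = ẑ
J2: z=[0.0000, 0.0000, 1.0000] o=[-0.1234, 0.4949, 0.0000] → [0.5785, 0.6489, -0.0000, 0.0000, 0.0000, 1.0000]
J3: z=[-0.7431, -0.6691, 0.0000] o=[0.3049, 0.0192, 0.4200] → [-0.3368, 0.3740, 0.2241, -0.7431, -0.6691, 0.0000]
J4: z=[-0.6113, 0.6789, 0.4067] o=[0.4464, -0.1379, 0.8950] → [-0.0029, 0.0494, -0.0869, -0.6113, 0.6789, 0.4067]
V = J·q̇ = [-0.6828, -0.9609, 0.1502, 0.3492, -0.8436, -2.1331]

-0.6828 -0.9609 0.1502 0.3492 -0.8436 -2.1331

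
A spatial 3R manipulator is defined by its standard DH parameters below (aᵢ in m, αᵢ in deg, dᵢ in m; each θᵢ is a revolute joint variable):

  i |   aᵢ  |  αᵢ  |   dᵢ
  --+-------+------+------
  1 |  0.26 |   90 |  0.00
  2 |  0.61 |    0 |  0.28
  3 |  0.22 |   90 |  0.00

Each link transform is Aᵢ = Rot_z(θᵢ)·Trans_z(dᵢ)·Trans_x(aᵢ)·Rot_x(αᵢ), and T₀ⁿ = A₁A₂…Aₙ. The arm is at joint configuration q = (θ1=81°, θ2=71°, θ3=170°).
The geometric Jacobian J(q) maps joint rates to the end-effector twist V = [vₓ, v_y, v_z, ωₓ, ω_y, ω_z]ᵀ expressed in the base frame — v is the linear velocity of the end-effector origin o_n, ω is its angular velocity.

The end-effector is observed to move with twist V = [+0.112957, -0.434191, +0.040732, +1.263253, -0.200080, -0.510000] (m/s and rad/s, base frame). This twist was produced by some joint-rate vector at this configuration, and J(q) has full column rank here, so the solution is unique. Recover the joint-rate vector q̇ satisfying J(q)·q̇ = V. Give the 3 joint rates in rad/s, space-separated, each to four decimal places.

-0.5100 0.8920 0.3870

o_n = [0.3316, 0.3038, 0.3843]
J₁: ẑ×o_n = [-0.3038, 0.3316, 0.0000], ω = ẑ
J2: z=[0.9877, -0.1564, 0.0000] o=[0.0407, 0.2568, 0.0000] → [-0.0601, -0.3796, 0.0919, 0.9877, -0.1564, 0.0000]
J3: z=[0.9877, -0.1564, 0.0000] o=[0.3483, 0.4091, 0.5768] → [0.0301, 0.1900, -0.1067, 0.9877, -0.1564, 0.0000]
q̇ = J⁺·V = [-0.5100, 0.8920, 0.3870]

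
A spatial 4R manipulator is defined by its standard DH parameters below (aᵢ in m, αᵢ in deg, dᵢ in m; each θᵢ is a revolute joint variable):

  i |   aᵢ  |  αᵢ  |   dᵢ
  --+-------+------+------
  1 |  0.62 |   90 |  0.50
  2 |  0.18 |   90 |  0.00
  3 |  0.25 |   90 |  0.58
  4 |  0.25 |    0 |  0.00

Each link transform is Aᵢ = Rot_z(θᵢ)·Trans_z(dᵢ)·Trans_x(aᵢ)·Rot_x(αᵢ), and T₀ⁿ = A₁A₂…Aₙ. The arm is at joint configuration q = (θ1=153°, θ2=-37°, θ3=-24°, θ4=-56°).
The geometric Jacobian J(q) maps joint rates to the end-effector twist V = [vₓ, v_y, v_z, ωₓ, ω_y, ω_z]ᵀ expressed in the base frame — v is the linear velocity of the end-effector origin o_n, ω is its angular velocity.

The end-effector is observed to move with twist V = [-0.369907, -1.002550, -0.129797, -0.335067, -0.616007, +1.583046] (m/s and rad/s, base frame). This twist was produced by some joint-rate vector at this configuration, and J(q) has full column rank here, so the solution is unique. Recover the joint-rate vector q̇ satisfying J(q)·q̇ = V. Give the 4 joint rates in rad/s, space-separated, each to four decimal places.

0.9950 0.0600 -0.4810 0.8330

o_n = [-0.8060, 0.2327, -0.1203]
J₁: ẑ×o_n = [-0.2327, -0.8060, 0.0000], ω = ẑ
J2: z=[0.4540, 0.8910, 0.0000] o=[-0.5524, 0.2815, 0.5000] → [-0.5527, 0.2816, 0.2038, 0.4540, 0.8910, 0.0000]
J3: z=[0.5362, -0.2732, -0.7986] o=[-0.6805, 0.3467, 0.3917] → [0.0488, 0.3748, -0.0954, 0.5362, -0.2732, -0.7986]
J4: z=[-0.1253, -0.9614, 0.2448] o=[-0.5782, 0.1805, -0.2090] → [-0.0980, -0.0447, -0.2256, -0.1253, -0.9614, 0.2448]
q̇ = J⁺·V = [0.9950, 0.0600, -0.4810, 0.8330]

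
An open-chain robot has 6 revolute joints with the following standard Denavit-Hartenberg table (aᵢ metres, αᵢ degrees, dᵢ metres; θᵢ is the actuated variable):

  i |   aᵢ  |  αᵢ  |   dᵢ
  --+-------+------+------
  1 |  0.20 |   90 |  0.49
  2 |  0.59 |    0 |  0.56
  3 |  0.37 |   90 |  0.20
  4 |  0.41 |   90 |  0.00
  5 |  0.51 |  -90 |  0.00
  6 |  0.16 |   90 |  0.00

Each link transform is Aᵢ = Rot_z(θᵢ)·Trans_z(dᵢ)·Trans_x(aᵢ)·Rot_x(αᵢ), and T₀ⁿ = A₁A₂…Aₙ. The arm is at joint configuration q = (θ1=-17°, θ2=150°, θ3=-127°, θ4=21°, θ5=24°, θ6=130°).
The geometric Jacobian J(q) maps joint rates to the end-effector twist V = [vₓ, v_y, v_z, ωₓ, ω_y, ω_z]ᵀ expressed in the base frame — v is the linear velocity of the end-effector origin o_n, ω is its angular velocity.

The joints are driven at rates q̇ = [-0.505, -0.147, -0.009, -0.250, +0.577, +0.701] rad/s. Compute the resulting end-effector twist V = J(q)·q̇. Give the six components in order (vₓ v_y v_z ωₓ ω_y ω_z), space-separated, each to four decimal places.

o_n = [0.3566, -1.3164, 1.0452]
J₁: ẑ×o_n = [1.3164, 0.3566, -0.0000], ω = ẑ
J2: z=[-0.2924, -0.9563, 0.0000] o=[0.1913, -0.0585, 0.4900] → [-0.5309, 0.1623, 0.5259, -0.2924, -0.9563, 0.0000]
J3: z=[-0.2924, -0.9563, 0.0000] o=[-0.4611, -0.4446, 0.7850] → [-0.2488, 0.0761, 1.0368, -0.2924, -0.9563, 0.0000]
J4: z=[0.3737, -0.1142, -0.9205] o=[-0.1939, -0.7355, 0.9296] → [-0.5480, -0.5499, -0.1542, 0.3737, -0.1142, -0.9205]
J5: z=[0.5884, 0.7963, 0.1400] o=[0.1001, -0.9790, 1.0791] → [0.0202, 0.0559, -0.4028, 0.5884, 0.7963, 0.1400]
J6: z=[0.0497, 0.1372, -0.9893] o=[0.5117, -1.2794, 1.0581] → [-0.0384, 0.1541, 0.0194, 0.0497, 0.1372, -0.9893]
V = J·q̇ = [-0.4627, 0.0731, -0.2669, 0.3266, 0.7334, -0.8876]

-0.4627 0.0731 -0.2669 0.3266 0.7334 -0.8876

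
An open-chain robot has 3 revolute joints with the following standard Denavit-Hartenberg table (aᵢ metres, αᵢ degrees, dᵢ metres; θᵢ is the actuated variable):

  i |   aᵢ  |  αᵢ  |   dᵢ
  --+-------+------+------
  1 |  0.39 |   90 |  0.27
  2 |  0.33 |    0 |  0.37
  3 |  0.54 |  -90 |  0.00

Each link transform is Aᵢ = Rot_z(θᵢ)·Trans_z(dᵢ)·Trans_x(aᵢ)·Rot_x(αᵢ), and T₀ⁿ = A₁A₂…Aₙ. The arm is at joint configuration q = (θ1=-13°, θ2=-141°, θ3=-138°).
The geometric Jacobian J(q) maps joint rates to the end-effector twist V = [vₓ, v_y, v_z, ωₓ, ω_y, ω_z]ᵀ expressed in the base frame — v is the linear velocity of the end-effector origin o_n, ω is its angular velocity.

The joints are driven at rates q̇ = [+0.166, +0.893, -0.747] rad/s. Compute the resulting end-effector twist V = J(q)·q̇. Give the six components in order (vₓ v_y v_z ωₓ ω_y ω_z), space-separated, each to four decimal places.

0.1728 -0.0028 -0.2167 -0.0328 -0.1423 0.1660

o_n = [0.1292, -0.4096, 0.5957]
J₁: ẑ×o_n = [0.4096, 0.1292, -0.0000], ω = ẑ
J2: z=[-0.2250, -0.9744, 0.0000] o=[0.3800, -0.0877, 0.2700] → [-0.3173, 0.0733, -0.1720, -0.2250, -0.9744, 0.0000]
J3: z=[-0.2250, -0.9744, 0.0000] o=[0.0469, -0.3906, 0.0623] → [-0.5197, 0.1200, 0.0845, -0.2250, -0.9744, 0.0000]
V = J·q̇ = [0.1728, -0.0028, -0.2167, -0.0328, -0.1423, 0.1660]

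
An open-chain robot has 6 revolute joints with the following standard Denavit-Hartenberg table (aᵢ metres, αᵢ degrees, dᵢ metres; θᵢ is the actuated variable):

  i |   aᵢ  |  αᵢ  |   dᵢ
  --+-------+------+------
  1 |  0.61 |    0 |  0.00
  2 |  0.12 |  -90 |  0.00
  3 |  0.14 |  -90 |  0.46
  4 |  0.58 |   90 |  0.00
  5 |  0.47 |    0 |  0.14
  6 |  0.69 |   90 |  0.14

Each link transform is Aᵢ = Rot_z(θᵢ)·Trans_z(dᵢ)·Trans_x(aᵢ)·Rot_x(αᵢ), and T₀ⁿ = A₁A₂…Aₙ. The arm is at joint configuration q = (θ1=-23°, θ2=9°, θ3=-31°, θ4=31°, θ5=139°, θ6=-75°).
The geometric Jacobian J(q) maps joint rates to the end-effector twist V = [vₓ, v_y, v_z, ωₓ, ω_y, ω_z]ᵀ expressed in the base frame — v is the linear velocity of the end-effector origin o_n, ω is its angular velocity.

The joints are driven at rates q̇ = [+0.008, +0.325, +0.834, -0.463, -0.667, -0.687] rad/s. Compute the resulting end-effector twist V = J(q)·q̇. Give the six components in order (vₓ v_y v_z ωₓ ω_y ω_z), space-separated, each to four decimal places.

0.2332 0.0986 -0.3081 -0.8904 -0.1146 0.3707

o_n = [1.8582, -0.1203, -0.4165]
J₁: ẑ×o_n = [0.1203, 1.8582, -0.0000], ω = ẑ
J2: z=[0.0000, 0.0000, 1.0000] o=[0.5615, -0.2383, 0.0000] → [-0.1180, 1.2967, 0.0000, 0.0000, 0.0000, 1.0000]
J3: z=[0.2419, 0.9703, 0.0000] o=[0.6779, -0.2674, 0.0000] → [-0.4041, 0.1008, -1.1096, 0.2419, 0.9703, 0.0000]
J4: z=[0.4997, -0.1246, -0.8572] o=[0.9057, 0.1499, 0.0721] → [-0.1708, -0.5723, -0.0164, 0.4997, -0.1246, -0.8572]
J5: z=[0.6357, 0.7249, 0.2653] o=[1.2469, -0.2430, 0.3282] → [-0.5724, 0.6356, -0.3651, 0.6357, 0.7249, 0.2653]
J6: z=[0.6357, 0.7249, 0.2653] o=[1.2813, 0.0604, -0.0556] → [-0.2137, 0.3825, -0.5331, 0.6357, 0.7249, 0.2653]
V = J·q̇ = [0.2332, 0.0986, -0.3081, -0.8904, -0.1146, 0.3707]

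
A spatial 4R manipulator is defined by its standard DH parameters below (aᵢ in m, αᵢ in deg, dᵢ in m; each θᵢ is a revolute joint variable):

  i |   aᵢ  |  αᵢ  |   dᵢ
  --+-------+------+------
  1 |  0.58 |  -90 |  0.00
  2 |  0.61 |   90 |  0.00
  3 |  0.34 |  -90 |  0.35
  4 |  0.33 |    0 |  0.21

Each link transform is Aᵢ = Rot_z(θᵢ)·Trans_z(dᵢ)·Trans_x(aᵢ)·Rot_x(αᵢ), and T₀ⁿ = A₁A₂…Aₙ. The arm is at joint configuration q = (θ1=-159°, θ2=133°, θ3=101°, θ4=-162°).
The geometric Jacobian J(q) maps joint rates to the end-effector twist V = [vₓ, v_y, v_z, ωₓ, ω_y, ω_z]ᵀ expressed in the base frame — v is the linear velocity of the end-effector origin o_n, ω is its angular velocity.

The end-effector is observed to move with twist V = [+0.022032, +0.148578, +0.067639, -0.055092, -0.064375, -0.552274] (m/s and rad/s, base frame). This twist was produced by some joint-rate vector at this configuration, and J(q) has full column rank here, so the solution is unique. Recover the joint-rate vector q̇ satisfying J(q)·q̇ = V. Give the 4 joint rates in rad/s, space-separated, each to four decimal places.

-0.0090 -0.0270 0.4250 -0.3530

o_n = [-0.6013, -0.2154, -0.6000]
J₁: ẑ×o_n = [0.2154, -0.6013, 0.0000], ω = ẑ
J2: z=[0.3584, -0.9336, 0.0000] o=[-0.5415, -0.2079, 0.0000] → [0.5601, 0.2150, -0.0585, 0.3584, -0.9336, 0.0000]
J3: z=[-0.6828, -0.2621, -0.6820] o=[-0.1531, -0.0588, -0.4461] → [-0.0665, 0.2006, -0.0105, -0.6828, -0.2621, -0.6820]
J4: z=[-0.6934, -0.0618, 0.7179] o=[-0.3138, -0.4779, -0.6374] → [-0.1908, -0.1805, -0.1998, -0.6934, -0.0618, 0.7179]
q̇ = J⁺·V = [-0.0090, -0.0270, 0.4250, -0.3530]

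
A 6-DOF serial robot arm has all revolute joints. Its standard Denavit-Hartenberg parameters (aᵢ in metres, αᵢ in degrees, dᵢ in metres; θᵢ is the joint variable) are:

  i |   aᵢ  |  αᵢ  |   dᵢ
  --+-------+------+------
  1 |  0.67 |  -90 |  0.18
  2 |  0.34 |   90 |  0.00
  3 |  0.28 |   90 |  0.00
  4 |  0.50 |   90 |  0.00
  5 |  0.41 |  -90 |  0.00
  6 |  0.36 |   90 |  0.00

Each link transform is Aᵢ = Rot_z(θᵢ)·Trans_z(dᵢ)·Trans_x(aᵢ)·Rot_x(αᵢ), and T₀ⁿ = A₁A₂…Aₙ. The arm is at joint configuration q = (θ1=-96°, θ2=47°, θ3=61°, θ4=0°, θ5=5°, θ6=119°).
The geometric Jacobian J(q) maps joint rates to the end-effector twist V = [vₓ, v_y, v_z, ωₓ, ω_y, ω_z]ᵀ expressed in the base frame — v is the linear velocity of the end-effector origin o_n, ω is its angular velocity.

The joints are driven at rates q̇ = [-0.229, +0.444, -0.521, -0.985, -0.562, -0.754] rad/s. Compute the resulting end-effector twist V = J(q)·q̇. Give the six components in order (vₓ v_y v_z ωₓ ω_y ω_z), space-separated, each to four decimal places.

-0.0639 -0.0108 -1.2244 1.4387 0.8381 0.8862

o_n = [0.7179, -1.5635, -0.2268]
J₁: ẑ×o_n = [1.5635, 0.7179, -0.0000], ω = ẑ
J2: z=[0.9945, -0.1045, 0.0000] o=[-0.0700, -0.6663, 0.1800] → [0.0425, 0.4046, -0.8099, 0.9945, -0.1045, 0.0000]
J3: z=[-0.0764, -0.7273, 0.6820] o=[-0.0943, -0.8969, -0.0687] → [0.5696, 0.5418, 0.6417, -0.0764, -0.7273, 0.6820]
J4: z=[-0.5445, -0.5425, -0.6397] o=[0.1396, -1.0146, -0.1679] → [-0.3192, -0.4020, 0.6126, -0.5445, -0.5425, -0.6397]
J5: z=[0.0764, 0.7273, -0.6820] o=[0.5572, -1.2247, -0.3452] → [-0.1449, -0.1186, -0.1428, 0.0764, 0.7273, -0.6820]
J6: z=[-0.6152, -0.5039, -0.6063] o=[0.8789, -1.4158, -0.5129] → [-0.2337, 0.2737, 0.0097, -0.6152, -0.5039, -0.6063]
V = J·q̇ = [-0.0639, -0.0108, -1.2244, 1.4387, 0.8381, 0.8862]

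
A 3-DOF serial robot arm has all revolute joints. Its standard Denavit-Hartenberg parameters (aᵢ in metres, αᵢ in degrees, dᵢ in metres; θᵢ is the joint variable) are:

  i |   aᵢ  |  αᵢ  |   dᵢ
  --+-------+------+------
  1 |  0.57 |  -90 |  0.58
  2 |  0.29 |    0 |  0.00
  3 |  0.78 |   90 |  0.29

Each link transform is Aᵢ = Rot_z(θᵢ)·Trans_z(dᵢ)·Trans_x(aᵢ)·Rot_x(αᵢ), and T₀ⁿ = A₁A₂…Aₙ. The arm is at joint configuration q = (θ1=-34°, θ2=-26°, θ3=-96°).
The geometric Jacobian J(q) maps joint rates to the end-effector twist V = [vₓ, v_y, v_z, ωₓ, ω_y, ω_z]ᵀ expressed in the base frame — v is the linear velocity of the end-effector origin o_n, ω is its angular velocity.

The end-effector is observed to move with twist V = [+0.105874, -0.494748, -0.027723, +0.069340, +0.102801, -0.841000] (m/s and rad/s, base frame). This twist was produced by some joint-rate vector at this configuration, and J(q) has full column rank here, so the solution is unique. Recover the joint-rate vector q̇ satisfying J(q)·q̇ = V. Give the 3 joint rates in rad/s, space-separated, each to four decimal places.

o_n = [0.5081, 0.0071, 1.3686]
J₁: ẑ×o_n = [-0.0071, 0.5081, 0.0000], ω = ẑ
J2: z=[0.5592, 0.8290, 0.0000] o=[0.4726, -0.3187, 0.5800] → [0.6538, -0.4410, 0.1527, 0.5592, 0.8290, 0.0000]
J3: z=[0.5592, 0.8290, 0.0000] o=[0.6886, -0.4645, 0.7071] → [0.5484, -0.3699, 0.4133, 0.5592, 0.8290, 0.0000]
q̇ = J⁺·V = [-0.8410, 0.3030, -0.1790]

-0.8410 0.3030 -0.1790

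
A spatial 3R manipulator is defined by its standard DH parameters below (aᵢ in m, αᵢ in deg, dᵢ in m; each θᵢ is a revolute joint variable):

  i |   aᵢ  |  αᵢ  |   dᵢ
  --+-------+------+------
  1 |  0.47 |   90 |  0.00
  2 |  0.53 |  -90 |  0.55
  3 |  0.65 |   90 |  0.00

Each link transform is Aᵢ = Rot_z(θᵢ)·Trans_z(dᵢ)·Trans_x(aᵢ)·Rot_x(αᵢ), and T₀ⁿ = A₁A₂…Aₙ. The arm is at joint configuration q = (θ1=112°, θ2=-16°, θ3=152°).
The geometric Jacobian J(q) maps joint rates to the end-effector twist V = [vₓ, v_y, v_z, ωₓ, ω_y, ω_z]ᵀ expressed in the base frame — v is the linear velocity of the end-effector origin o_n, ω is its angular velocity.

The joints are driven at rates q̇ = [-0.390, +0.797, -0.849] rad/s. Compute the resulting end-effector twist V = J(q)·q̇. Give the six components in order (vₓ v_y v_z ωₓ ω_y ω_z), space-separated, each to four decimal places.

-0.3510 0.0134 -0.1051 0.8266 0.0816 -1.2061

o_n = [0.0668, 0.4884, 0.0121]
J₁: ẑ×o_n = [-0.4884, 0.0668, 0.0000], ω = ẑ
J2: z=[0.9272, 0.3746, 0.0000] o=[-0.1761, 0.4358, 0.0000] → [0.0045, -0.0112, -0.0422, 0.9272, 0.3746, 0.0000]
J3: z=[-0.1033, 0.2556, 0.9613] o=[0.1430, 1.1142, -0.1461] → [0.6420, -0.0570, 0.0841, -0.1033, 0.2556, 0.9613]
V = J·q̇ = [-0.3510, 0.0134, -0.1051, 0.8266, 0.0816, -1.2061]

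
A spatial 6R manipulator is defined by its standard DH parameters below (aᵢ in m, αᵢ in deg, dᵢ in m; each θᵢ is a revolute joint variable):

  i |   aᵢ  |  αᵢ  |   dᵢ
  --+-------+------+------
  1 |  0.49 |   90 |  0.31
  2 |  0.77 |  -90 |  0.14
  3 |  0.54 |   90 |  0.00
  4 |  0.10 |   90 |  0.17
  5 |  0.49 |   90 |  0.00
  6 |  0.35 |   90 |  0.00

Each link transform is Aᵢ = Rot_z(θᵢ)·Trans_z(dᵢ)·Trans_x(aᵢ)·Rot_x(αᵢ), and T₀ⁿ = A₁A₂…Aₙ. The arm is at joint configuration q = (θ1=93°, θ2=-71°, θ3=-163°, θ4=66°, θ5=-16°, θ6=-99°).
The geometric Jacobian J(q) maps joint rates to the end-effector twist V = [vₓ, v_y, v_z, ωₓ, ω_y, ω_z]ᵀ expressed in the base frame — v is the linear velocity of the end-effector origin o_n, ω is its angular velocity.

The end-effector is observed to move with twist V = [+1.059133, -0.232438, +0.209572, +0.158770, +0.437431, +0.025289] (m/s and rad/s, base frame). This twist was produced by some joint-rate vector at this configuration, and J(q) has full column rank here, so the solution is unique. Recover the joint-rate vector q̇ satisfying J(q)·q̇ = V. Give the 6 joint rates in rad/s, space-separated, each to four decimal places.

o_n = [0.1572, 1.1911, 0.1891]
J₁: ẑ×o_n = [-1.1911, 0.1572, 0.0000], ω = ẑ
J2: z=[0.9986, 0.0523, 0.0000] o=[-0.0256, 0.4893, 0.3100] → [-0.0063, 0.1207, 0.6912, 0.9986, 0.0523, 0.0000]
J3: z=[-0.0495, 0.9442, 0.3256] o=[0.1010, 0.7470, -0.4180] → [0.4287, 0.0483, -0.0750, -0.0495, 0.9442, 0.3256]
J4: z=[-0.9500, -0.1451, 0.2764] o=[0.2675, 0.5874, 0.0702] → [-0.1841, 0.0825, -0.5895, -0.9500, -0.1451, 0.2764]
J5: z=[0.3017, -0.6541, 0.6936] o=[0.1140, 0.6369, 0.1837] → [-0.3879, 0.0284, 0.1955, 0.3017, -0.6541, 0.6936]
J6: z=[0.8911, -0.0651, -0.4491] o=[0.2801, 1.0062, 0.4597] → [0.1006, 0.2963, 0.1567, 0.8911, -0.0651, -0.4491]
q̇ = J⁺·V = [-0.7640, -0.1410, 0.8460, -0.5020, 0.6910, -0.3860]

-0.7640 -0.1410 0.8460 -0.5020 0.6910 -0.3860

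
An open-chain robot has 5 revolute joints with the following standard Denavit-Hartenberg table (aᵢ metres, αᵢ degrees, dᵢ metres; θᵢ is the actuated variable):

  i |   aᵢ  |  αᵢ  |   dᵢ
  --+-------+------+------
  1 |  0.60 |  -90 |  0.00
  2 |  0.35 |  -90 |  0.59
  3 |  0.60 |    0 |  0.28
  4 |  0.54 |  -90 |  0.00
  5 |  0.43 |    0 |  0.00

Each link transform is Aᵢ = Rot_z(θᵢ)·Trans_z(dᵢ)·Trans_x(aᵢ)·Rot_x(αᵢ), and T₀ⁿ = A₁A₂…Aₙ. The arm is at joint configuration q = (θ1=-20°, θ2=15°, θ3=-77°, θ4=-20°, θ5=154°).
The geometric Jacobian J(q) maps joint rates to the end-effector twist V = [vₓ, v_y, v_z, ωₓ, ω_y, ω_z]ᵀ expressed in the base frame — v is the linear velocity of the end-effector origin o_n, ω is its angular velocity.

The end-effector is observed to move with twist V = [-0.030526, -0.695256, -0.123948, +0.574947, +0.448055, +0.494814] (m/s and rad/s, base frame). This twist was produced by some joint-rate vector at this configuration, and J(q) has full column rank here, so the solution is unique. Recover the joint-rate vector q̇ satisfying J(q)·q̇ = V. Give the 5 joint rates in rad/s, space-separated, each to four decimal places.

-0.7080 0.6100 -0.7300 -0.5320 0.0630

o_n = [1.4186, 0.8958, -0.2091]
J₁: ẑ×o_n = [-0.8958, 1.4186, 0.0000], ω = ẑ
J2: z=[0.3420, 0.9397, 0.0000] o=[0.5638, -0.2052, 0.0000] → [-0.1965, 0.0715, -0.4267, 0.3420, 0.9397, 0.0000]
J3: z=[-0.2432, 0.0885, -0.9659] o=[1.0833, 0.2336, -0.0906] → [0.6292, -0.3527, -0.1907, -0.2432, 0.0885, -0.9659]
J4: z=[-0.2432, 0.0885, -0.9659] o=[1.3377, 0.7631, -0.3960] → [0.1447, -0.0328, -0.0394, -0.2432, 0.0885, -0.9659]
J5: z=[0.9426, -0.2134, -0.2569] o=[1.4612, 1.2885, -0.3789] → [-0.1371, -0.1492, -0.3793, 0.9426, -0.2134, -0.2569]
q̇ = J⁺·V = [-0.7080, 0.6100, -0.7300, -0.5320, 0.0630]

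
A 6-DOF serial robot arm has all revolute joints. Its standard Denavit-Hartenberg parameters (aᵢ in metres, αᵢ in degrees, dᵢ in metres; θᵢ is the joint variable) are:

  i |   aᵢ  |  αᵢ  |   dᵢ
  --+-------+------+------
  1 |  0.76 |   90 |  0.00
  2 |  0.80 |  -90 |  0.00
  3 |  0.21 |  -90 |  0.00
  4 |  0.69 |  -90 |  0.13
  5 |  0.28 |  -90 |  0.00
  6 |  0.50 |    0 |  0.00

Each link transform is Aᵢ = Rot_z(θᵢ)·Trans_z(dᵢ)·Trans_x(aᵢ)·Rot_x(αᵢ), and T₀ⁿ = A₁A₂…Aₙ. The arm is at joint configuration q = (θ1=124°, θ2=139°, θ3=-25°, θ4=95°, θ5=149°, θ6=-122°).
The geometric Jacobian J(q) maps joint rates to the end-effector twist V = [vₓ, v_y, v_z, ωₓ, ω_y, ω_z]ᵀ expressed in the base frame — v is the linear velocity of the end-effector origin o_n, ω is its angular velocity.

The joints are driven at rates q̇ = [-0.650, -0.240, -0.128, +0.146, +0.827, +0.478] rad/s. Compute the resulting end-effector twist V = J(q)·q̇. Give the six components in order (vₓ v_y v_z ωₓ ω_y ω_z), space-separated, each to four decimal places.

o_n = [-0.5902, 0.4718, 0.8785]
J₁: ẑ×o_n = [-0.4718, -0.5902, 0.0000], ω = ẑ
J2: z=[0.8290, 0.5592, 0.0000] o=[-0.4250, 0.6301, 0.0000] → [0.4913, -0.7283, -0.0388, 0.8290, 0.5592, 0.0000]
J3: z=[0.3669, -0.5439, -0.7547] o=[-0.0874, 0.1295, 0.5248] → [0.0659, 0.2498, -0.1479, 0.3669, -0.5439, -0.7547]
J4: z=[-0.5730, -0.7712, 0.2773] o=[0.0665, 0.0601, 0.6497] → [-0.2906, -0.0510, -0.7424, -0.5730, -0.7712, 0.2773]
J5: z=[-0.6981, 0.2821, -0.6581] o=[-0.3042, 0.3536, 1.1688] → [-0.0041, -0.0144, -0.0018, -0.6981, 0.2821, -0.6581]
J6: z=[-0.2700, -0.9550, -0.1229] o=[-0.1185, 0.3278, 0.9608] → [0.0962, 0.0358, -0.4893, -0.2700, -0.9550, -0.1229]
V = J·q̇ = [0.1805, 0.5243, -0.3156, -1.0360, -0.4004, -1.1159]

0.1805 0.5243 -0.3156 -1.0360 -0.4004 -1.1159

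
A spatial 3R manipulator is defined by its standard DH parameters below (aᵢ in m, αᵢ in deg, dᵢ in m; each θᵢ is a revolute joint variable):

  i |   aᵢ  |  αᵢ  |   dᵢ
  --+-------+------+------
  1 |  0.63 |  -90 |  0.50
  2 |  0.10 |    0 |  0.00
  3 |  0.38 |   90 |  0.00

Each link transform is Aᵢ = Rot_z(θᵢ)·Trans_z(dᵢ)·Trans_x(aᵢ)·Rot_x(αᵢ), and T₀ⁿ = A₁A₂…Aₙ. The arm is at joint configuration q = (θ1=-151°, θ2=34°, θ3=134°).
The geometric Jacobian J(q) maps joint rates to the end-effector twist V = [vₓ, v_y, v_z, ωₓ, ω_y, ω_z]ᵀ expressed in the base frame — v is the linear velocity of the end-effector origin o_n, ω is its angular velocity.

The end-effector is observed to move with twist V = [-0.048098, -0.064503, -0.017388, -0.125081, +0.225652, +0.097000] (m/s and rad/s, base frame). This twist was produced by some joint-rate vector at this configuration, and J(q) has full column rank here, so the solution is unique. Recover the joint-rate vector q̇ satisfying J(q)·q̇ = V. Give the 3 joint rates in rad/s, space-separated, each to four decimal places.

o_n = [-0.2984, -0.1654, 0.3651]
J₁: ẑ×o_n = [0.1654, -0.2984, 0.0000], ω = ẑ
J2: z=[0.4848, -0.8746, 0.0000] o=[-0.5510, -0.3054, 0.5000] → [0.1180, 0.0654, 0.2888, 0.4848, -0.8746, 0.0000]
J3: z=[0.4848, -0.8746, 0.0000] o=[-0.6235, -0.3456, 0.4441] → [0.0691, 0.0383, 0.3717, 0.4848, -0.8746, 0.0000]
q̇ = J⁺·V = [0.0970, -0.9470, 0.6890]

0.0970 -0.9470 0.6890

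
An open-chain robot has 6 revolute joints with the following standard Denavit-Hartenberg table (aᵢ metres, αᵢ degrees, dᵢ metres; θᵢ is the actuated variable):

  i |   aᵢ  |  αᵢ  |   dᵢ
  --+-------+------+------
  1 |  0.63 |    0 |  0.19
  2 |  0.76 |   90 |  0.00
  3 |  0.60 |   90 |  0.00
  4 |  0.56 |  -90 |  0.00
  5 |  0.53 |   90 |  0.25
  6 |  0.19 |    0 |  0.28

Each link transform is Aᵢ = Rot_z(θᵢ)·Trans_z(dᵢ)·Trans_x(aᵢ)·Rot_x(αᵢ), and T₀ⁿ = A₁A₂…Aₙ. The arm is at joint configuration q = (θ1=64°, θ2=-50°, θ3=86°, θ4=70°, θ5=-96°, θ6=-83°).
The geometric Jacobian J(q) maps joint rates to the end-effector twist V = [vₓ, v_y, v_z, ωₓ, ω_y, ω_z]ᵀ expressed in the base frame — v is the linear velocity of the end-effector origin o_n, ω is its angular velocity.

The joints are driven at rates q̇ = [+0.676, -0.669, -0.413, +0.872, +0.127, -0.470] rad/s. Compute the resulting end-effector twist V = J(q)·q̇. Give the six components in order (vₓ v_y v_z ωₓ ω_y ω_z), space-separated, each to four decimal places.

o_n = [1.6156, 0.6619, 0.7710]
J₁: ẑ×o_n = [-0.6619, 1.6156, 0.0000], ω = ẑ
J2: z=[0.0000, 0.0000, 1.0000] o=[0.2762, 0.5662, 0.1900] → [-0.0956, 1.3394, 0.0000, 0.0000, 0.0000, 1.0000]
J3: z=[0.2419, -0.9703, 0.0000] o=[1.0136, 0.7501, 0.1900] → [-0.5637, -0.1405, 0.5628, 0.2419, -0.9703, 0.0000]
J4: z=[0.9679, 0.2413, -0.0698] o=[1.0542, 0.7602, 0.7885] → [-0.0111, -0.0221, -0.2307, 0.9679, 0.2413, -0.0698]
J5: z=[0.0191, -0.3477, -0.9374] o=[1.1945, 0.2529, 0.9796] → [0.4560, -0.3907, 0.1543, 0.0191, -0.3477, -0.9374]
J6: z=[-0.3503, 0.8758, -0.3320] o=[1.6956, 0.3433, 0.6896] → [0.1770, 0.0551, -0.0415, -0.3503, 0.8758, -0.3320]
V = J·q̇ = [-0.1856, 0.1593, -0.3945, 0.9112, 0.1554, -0.0168]

-0.1856 0.1593 -0.3945 0.9112 0.1554 -0.0168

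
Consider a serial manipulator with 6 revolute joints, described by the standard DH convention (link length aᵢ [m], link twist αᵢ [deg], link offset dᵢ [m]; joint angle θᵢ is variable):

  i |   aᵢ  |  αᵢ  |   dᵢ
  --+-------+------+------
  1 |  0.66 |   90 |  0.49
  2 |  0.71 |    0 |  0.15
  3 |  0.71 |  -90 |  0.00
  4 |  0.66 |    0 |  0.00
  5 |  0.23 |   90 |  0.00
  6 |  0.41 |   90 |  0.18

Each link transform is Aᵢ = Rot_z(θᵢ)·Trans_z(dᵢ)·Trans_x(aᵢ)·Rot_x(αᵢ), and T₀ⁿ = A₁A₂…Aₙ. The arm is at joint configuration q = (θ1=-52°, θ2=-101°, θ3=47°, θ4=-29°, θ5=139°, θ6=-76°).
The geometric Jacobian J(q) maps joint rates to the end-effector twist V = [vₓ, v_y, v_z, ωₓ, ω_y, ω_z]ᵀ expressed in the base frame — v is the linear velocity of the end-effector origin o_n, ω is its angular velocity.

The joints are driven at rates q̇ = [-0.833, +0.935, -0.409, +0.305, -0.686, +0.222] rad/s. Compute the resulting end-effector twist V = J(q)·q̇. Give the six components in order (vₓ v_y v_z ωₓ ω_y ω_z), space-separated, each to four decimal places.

o_n = [0.5330, -0.8431, -1.5279]
J₁: ẑ×o_n = [0.8431, 0.5330, -0.0000], ω = ẑ
J2: z=[-0.7880, -0.6157, 0.0000] o=[0.4063, -0.5201, 0.4900] → [1.2424, -1.5902, 0.3326, -0.7880, -0.6157, 0.0000]
J3: z=[-0.7880, -0.6157, 0.0000] o=[0.2047, -0.5057, -0.2070] → [0.8133, -1.0410, 0.4680, -0.7880, -0.6157, 0.0000]
J4: z=[0.4981, -0.6375, 0.5878] o=[0.4617, -0.8345, -0.7814] → [0.4810, 0.4138, 0.0412, 0.4981, -0.6375, 0.5878]
J5: z=[0.4981, -0.6375, 0.5878] o=[0.4184, -1.2989, -1.2484] → [-0.0897, 0.2066, 0.3001, 0.4981, -0.6375, 0.5878]
J6: z=[0.6096, -0.2247, -0.7602] o=[0.5603, -1.1294, -1.1847] → [0.2947, 0.2299, 0.1684, 0.6096, -0.2247, -0.7602]
V = J·q̇ = [0.4003, -1.4695, -0.0364, -0.4689, -0.1308, -1.2257]

0.4003 -1.4695 -0.0364 -0.4689 -0.1308 -1.2257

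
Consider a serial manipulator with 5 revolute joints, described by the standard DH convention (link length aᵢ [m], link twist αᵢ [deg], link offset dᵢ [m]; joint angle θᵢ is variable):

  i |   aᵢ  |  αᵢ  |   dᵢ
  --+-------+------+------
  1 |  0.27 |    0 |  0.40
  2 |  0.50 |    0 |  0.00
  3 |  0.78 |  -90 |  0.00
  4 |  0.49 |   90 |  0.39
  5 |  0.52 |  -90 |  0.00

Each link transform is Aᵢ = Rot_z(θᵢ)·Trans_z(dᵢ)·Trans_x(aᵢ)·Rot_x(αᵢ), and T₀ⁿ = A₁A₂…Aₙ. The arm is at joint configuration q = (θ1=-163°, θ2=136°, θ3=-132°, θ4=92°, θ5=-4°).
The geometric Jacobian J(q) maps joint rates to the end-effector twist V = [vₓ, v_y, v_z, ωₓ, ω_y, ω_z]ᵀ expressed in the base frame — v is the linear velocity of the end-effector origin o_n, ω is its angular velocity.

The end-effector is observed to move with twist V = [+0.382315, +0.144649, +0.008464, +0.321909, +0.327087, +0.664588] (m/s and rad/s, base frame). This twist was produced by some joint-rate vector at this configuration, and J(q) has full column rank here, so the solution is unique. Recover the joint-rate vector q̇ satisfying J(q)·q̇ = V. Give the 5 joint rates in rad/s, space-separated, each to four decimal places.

0.2720 0.7400 -0.3620 -0.1900 -0.4180

o_n = [-0.3813, -0.9031, -0.6081]
J₁: ẑ×o_n = [0.9031, -0.3813, 0.0000], ω = ẑ
J2: z=[0.0000, 0.0000, 1.0000] o=[-0.2582, -0.0789, 0.4000] → [0.8241, -0.1231, 0.0000, 0.0000, 0.0000, 1.0000]
J3: z=[0.0000, 0.0000, 1.0000] o=[0.1873, -0.3059, 0.4000] → [0.5971, -0.5686, 0.0000, 0.0000, 0.0000, 1.0000]
J4: z=[0.3584, -0.9336, 0.0000] o=[-0.5409, -0.5855, 0.4000] → [0.9412, 0.3613, 0.0352, 0.3584, -0.9336, 0.0000]
J5: z=[-0.9330, -0.3581, -0.0349] o=[-0.3852, -0.9434, -0.0897] → [0.1871, -0.4838, -0.0363, -0.9330, -0.3581, -0.0349]
q̇ = J⁺·V = [0.2720, 0.7400, -0.3620, -0.1900, -0.4180]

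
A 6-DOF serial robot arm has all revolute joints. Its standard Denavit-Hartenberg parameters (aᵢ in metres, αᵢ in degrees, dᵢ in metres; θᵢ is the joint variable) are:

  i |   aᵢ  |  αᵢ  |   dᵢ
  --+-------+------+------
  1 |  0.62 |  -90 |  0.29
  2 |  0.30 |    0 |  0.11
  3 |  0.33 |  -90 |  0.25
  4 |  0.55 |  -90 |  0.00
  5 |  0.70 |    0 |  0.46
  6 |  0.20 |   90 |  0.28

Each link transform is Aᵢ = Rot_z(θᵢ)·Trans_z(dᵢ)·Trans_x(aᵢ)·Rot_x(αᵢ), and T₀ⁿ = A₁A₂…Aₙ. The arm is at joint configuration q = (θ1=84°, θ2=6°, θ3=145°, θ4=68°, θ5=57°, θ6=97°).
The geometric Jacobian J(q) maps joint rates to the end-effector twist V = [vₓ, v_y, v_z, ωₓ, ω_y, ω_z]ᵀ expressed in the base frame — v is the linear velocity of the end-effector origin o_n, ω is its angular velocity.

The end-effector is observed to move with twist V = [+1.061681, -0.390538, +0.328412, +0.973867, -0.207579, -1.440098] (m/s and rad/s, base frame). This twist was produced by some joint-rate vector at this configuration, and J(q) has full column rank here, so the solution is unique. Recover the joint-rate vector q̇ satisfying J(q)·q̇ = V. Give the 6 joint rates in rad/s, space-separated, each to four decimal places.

-0.5120 -0.9560 -0.2530 -0.7610 -0.1290 -0.4550

o_n = [0.7476, 1.2394, -0.2953]
J₁: ẑ×o_n = [-1.2394, 0.7476, 0.0000], ω = ẑ
J2: z=[-0.9945, 0.1045, 0.0000] o=[0.0648, 0.6166, 0.2900] → [-0.0612, -0.5821, -0.6907, -0.9945, 0.1045, 0.0000]
J3: z=[-0.9945, 0.1045, 0.0000] o=[-0.0134, 0.9248, 0.2586] → [-0.0579, -0.5509, -0.3924, -0.9945, 0.1045, 0.0000]
J4: z=[-0.0507, -0.4822, 0.8746] o=[-0.2922, 0.6639, 0.0987] → [-0.3133, 0.8895, 0.4722, -0.0507, -0.4822, 0.8746]
J5: z=[0.4573, 0.7673, 0.4495] o=[0.1961, 0.4314, -0.0012] → [-0.5889, 0.3824, -0.0537, 0.4573, 0.7673, 0.4495]
J6: z=[0.4573, 0.7673, 0.4495] o=[0.7747, 0.9062, -0.3772] → [-0.0870, -0.0496, 0.1731, 0.4573, 0.7673, 0.4495]
q̇ = J⁺·V = [-0.5120, -0.9560, -0.2530, -0.7610, -0.1290, -0.4550]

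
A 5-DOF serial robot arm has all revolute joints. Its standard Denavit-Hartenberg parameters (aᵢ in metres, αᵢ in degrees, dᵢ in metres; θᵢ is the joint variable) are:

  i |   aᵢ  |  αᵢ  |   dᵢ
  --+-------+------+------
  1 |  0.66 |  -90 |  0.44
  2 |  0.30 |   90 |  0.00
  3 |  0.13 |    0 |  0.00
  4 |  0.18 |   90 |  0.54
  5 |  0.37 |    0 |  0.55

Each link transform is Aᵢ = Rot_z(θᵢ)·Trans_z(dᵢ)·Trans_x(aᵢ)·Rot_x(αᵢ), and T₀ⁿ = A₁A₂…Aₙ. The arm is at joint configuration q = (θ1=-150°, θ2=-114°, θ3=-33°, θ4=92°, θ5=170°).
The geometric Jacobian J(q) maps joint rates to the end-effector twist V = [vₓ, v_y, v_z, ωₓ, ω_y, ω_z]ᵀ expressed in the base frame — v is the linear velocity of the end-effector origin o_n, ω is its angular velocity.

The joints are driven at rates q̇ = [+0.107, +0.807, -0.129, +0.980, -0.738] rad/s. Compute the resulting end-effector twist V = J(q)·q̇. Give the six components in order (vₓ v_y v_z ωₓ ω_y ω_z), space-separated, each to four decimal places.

o_n = [-0.0729, 0.5493, 0.9118]
J₁: ẑ×o_n = [-0.5493, -0.0729, 0.0000], ω = ẑ
J2: z=[0.5000, -0.8660, 0.0000] o=[-0.5716, -0.3300, 0.4400] → [-0.4086, -0.2359, 0.8715, 0.5000, -0.8660, 0.0000]
J3: z=[0.7912, 0.4568, -0.4067] o=[-0.4659, -0.2690, 0.7141] → [0.4231, -0.3163, 0.4678, 0.7912, 0.4568, -0.4067]
J4: z=[0.7912, 0.4568, -0.4067] o=[-0.4629, -0.1855, 0.8137] → [0.3437, -0.2363, 0.4032, 0.7912, 0.4568, -0.4067]
J5: z=[0.0444, 0.6204, 0.7831] o=[0.0741, -0.0536, 0.6787] → [-0.3275, -0.1255, 0.1180, 0.0444, 0.6204, 0.7831]
V = J·q̇ = [0.1354, -0.2963, 0.9510, 1.0440, -0.7680, -0.8170]

0.1354 -0.2963 0.9510 1.0440 -0.7680 -0.8170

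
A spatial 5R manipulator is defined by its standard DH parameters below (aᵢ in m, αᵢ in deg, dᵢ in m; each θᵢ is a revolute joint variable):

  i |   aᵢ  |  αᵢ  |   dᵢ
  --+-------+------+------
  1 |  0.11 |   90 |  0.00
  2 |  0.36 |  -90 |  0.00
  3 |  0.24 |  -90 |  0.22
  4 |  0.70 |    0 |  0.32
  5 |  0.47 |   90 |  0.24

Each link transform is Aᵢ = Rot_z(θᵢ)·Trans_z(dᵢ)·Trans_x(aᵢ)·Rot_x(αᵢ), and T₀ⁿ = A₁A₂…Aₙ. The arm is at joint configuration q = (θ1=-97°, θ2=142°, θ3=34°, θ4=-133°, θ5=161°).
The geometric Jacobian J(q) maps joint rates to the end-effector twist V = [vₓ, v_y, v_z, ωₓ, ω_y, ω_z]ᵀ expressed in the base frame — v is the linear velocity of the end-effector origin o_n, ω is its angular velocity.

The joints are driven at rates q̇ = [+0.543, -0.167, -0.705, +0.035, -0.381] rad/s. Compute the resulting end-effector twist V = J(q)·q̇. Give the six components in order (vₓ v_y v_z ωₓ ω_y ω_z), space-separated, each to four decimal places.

o_n = [0.6030, 0.2864, -0.2834]
J₁: ẑ×o_n = [-0.2864, 0.6030, 0.0000], ω = ẑ
J2: z=[-0.9925, 0.1219, 0.0000] o=[-0.0134, -0.1092, 0.0000] → [-0.0345, -0.2813, -0.4677, -0.9925, 0.1219, 0.0000]
J3: z=[0.0750, 0.6111, -0.7880] o=[0.0212, 0.1724, 0.2216] → [-0.2188, -0.4206, -0.3470, 0.0750, 0.6111, -0.7880]
J4: z=[0.7692, -0.5384, -0.3443] o=[0.1900, 0.4461, 0.1708] → [0.1896, 0.2072, 0.0995, 0.7692, -0.5384, -0.3443]
J5: z=[0.7692, -0.5384, -0.3443] o=[0.1716, 0.3096, -0.5865] → [-0.1712, -0.3816, 0.2144, 0.7692, -0.5384, -0.3443]
V = J·q̇ = [0.0764, 0.8235, 0.2445, -0.1533, -0.2649, 1.2177]

0.0764 0.8235 0.2445 -0.1533 -0.2649 1.2177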